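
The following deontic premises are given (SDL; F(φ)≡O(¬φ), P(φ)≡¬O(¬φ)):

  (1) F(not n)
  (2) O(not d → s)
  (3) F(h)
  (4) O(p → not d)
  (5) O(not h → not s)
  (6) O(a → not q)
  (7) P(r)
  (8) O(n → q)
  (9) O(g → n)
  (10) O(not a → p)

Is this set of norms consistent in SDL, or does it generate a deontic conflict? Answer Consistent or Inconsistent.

Inconsistent

Premise 1, F(not n), is equivalent to O(n).
With premise 8, O(n → q), the K-axiom yields O(q).
The contrapositive of premise 6 (O(a → not q)) is O(q → not a), and O(q) is already established, so O(not a).
From O(not a) and premise 10, O(not a → p), we obtain O(p).
With premise 4, O(p → not d), the K-axiom yields O(not d).
Applying K to premise 2 (O(not d → s)) and O(not d) yields O(s).
Premise 5, O(not h → not s), contraposes to O(s → h); with O(s) we get O(h).
Yet premise 3 is F(h), i.e. O(not h).
We now have both O(h) and O(not h) — h is simultaneously obligatory and forbidden, violating the D-axiom.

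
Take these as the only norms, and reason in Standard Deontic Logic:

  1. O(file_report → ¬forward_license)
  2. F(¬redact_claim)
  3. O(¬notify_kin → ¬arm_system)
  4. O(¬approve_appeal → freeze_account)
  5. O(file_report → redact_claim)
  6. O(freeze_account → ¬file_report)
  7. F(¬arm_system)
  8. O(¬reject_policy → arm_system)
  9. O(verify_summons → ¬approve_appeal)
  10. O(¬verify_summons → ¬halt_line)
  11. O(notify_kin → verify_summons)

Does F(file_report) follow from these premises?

Yes

Premise 7, F(¬arm_system), is equivalent to O(arm_system).
Premise 3, O(¬notify_kin → ¬arm_system), contraposes to O(arm_system → notify_kin); with O(arm_system) we get O(notify_kin).
Applying K to premise 11 (O(notify_kin → verify_summons)) and O(notify_kin) yields O(verify_summons).
Premise 9 is O(verify_summons → ¬approve_appeal); since O(verify_summons), deontic closure gives O(¬approve_appeal).
With premise 4, O(¬approve_appeal → freeze_account), the K-axiom yields O(freeze_account).
With premise 6, O(freeze_account → ¬file_report), the K-axiom yields O(¬file_report).
Premises 1, 2, 5, 8, 10 do not contribute to this derivation.
So O(¬file_report) holds, i.e. F(file_report). The claim follows.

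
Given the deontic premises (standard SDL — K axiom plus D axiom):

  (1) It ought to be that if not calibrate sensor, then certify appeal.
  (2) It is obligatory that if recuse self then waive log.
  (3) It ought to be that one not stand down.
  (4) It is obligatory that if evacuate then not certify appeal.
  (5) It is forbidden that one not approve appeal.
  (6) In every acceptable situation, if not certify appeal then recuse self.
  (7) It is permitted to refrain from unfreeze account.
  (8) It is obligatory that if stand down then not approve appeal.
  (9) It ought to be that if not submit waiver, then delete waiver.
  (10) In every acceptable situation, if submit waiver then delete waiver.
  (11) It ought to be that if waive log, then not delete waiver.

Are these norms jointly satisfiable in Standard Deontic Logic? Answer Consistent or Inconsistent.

Premise 8 is O(stand_down → ¬approve_appeal), but O(stand_down) is not derivable from the premises, so it does not yield O(¬approve_appeal).
So O(¬approve_appeal) is not derivable, and the apparent clash with O(approve_appeal) does not arise.
A world satisfying every obligation exists (e.g. approve_appeal=true, calibrate_sensor=false, certify_appeal=true, delete_waiver=true, evacuate=false, recuse_self=false, stand_down=false, submit_waiver=false, unfreeze_account=false, waive_log=false); no atom is both obligatory and forbidden, so the set is consistent.

Consistent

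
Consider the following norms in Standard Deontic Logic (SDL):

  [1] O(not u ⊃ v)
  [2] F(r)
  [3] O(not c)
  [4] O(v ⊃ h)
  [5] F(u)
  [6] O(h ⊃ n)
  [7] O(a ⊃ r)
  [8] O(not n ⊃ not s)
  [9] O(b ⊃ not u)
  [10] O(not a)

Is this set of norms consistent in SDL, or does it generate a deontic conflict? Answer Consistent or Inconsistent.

Consistent

Premise 7 is O(a ⊃ r), but O(a) is not derivable from the premises, so it does not yield O(r).
So O(r) is not derivable, and the apparent clash with O(not r) does not arise.
A world satisfying every obligation exists (e.g. a=false, b=false, c=false, h=true, n=true, r=false, s=false, u=false, v=true); no atom is both obligatory and forbidden, so the set is consistent.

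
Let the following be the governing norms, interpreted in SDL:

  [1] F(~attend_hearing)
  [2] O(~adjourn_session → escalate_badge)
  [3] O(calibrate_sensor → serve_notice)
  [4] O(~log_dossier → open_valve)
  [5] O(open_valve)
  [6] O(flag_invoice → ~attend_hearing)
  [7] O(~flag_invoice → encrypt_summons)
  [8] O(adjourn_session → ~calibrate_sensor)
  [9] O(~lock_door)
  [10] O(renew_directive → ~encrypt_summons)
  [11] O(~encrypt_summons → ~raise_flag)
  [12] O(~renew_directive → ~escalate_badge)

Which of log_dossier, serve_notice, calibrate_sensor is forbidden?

calibrate_sensor

Premise 1, F(~attend_hearing), is equivalent to O(attend_hearing).
Premise 6, O(flag_invoice → ~attend_hearing), contraposes to O(attend_hearing → ~flag_invoice); with O(attend_hearing) we get O(~flag_invoice).
From O(~flag_invoice) and premise 7, O(~flag_invoice → encrypt_summons), we obtain O(encrypt_summons).
Premise 10 is O(renew_directive → ~encrypt_summons); contrapositively O(encrypt_summons → ~renew_directive). Since O(encrypt_summons) holds, K gives O(~renew_directive).
Premise 12 is O(~renew_directive → ~escalate_badge); since O(~renew_directive), deontic closure gives O(~escalate_badge).
The contrapositive of premise 2 (O(~adjourn_session → escalate_badge)) is O(~escalate_badge → adjourn_session), and O(~escalate_badge) is already established, so O(adjourn_session).
Applying K to premise 8 (O(adjourn_session → ~calibrate_sensor)) and O(adjourn_session) yields O(~calibrate_sensor).
So O(~calibrate_sensor) holds, i.e. calibrate_sensor is forbidden. None of the other listed options is forbidden under the premises.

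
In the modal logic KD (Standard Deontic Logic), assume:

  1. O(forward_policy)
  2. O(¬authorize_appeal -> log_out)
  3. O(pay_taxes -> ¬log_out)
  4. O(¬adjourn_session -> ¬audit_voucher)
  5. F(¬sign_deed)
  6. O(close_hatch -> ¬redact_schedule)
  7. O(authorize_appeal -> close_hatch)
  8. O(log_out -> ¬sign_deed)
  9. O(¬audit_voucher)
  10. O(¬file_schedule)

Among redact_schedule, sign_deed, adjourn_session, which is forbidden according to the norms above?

redact_schedule

Premise 5 is F(¬sign_deed), i.e. O(sign_deed).
The contrapositive of premise 8 (O(log_out -> ¬sign_deed)) is O(sign_deed -> ¬log_out), and O(sign_deed) is already established, so O(¬log_out).
Premise 2 is O(¬authorize_appeal -> log_out); contrapositively O(¬log_out -> authorize_appeal). Since O(¬log_out) holds, K gives O(authorize_appeal).
Applying K to premise 7 (O(authorize_appeal -> close_hatch)) and O(authorize_appeal) yields O(close_hatch).
With premise 6, O(close_hatch -> ¬redact_schedule), the K-axiom yields O(¬redact_schedule).
So O(¬redact_schedule) holds, i.e. redact_schedule is forbidden. None of the other listed options is forbidden under the premises.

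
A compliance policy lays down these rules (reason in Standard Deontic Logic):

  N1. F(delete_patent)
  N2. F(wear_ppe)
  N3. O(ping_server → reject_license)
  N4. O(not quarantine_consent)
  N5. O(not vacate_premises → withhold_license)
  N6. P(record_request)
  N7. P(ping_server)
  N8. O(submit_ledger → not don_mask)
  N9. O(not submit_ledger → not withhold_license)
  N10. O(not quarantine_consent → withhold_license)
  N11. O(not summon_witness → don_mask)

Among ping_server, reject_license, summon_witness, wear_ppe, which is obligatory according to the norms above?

summon_witness

Premise 4 gives O(not quarantine_consent).
From O(not quarantine_consent) and premise 10, O(not quarantine_consent → withhold_license), we obtain O(withhold_license).
The contrapositive of premise 9 (O(not submit_ledger → not withhold_license)) is O(withhold_license → submit_ledger), and O(withhold_license) is already established, so O(submit_ledger).
Applying K to premise 8 (O(submit_ledger → not don_mask)) and O(submit_ledger) yields O(not don_mask).
Premise 11 is O(not summon_witness → don_mask); contrapositively O(not don_mask → summon_witness). Since O(not don_mask) holds, K gives O(summon_witness).
So O(summon_witness) holds — summon_witness is obligatory. None of the other listed options is made obligatory by any chain of premises.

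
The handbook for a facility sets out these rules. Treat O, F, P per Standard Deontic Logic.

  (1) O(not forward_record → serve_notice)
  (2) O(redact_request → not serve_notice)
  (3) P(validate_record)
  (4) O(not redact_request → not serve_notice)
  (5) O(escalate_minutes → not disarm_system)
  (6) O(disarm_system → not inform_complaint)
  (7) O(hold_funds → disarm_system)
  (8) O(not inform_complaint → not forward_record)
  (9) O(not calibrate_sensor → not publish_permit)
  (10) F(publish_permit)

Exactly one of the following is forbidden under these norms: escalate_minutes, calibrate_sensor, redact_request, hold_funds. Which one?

Premises 2 and 4 cover both cases: O(redact_request → not serve_notice) and O(not redact_request → not serve_notice). Since redact_request ∨ not redact_request is a tautology, O(not serve_notice) follows.
The contrapositive of premise 1 (O(not forward_record → serve_notice)) is O(not serve_notice → forward_record), and O(not serve_notice) is already established, so O(forward_record).
Premise 8, O(not inform_complaint → not forward_record), contraposes to O(forward_record → inform_complaint); with O(forward_record) we get O(inform_complaint).
The contrapositive of premise 6 (O(disarm_system → not inform_complaint)) is O(inform_complaint → not disarm_system), and O(inform_complaint) is already established, so O(not disarm_system).
The contrapositive of premise 7 (O(hold_funds → disarm_system)) is O(not disarm_system → not hold_funds), and O(not disarm_system) is already established, so O(not hold_funds).
So O(not hold_funds) holds, i.e. hold_funds is forbidden. None of the other listed options is forbidden under the premises.

hold_funds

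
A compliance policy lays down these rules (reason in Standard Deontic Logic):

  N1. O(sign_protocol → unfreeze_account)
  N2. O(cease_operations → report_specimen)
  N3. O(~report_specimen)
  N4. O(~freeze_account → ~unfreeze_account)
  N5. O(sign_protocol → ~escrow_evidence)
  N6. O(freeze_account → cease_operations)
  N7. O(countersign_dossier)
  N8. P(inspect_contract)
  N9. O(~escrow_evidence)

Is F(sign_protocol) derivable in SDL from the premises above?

Premise 3 states O(~report_specimen) outright.
The contrapositive of premise 2 (O(cease_operations → report_specimen)) is O(~report_specimen → ~cease_operations), and O(~report_specimen) is already established, so O(~cease_operations).
Premise 6, O(freeze_account → cease_operations), contraposes to O(~cease_operations → ~freeze_account); with O(~cease_operations) we get O(~freeze_account).
From O(~freeze_account) and premise 4, O(~freeze_account → ~unfreeze_account), we obtain O(~unfreeze_account).
Premise 1, O(sign_protocol → unfreeze_account), contraposes to O(~unfreeze_account → ~sign_protocol); with O(~unfreeze_account) we get O(~sign_protocol).
Premises 5, 7, 8, 9 do not contribute to this derivation.
So O(~sign_protocol) holds, i.e. F(sign_protocol). The claim follows.

Yes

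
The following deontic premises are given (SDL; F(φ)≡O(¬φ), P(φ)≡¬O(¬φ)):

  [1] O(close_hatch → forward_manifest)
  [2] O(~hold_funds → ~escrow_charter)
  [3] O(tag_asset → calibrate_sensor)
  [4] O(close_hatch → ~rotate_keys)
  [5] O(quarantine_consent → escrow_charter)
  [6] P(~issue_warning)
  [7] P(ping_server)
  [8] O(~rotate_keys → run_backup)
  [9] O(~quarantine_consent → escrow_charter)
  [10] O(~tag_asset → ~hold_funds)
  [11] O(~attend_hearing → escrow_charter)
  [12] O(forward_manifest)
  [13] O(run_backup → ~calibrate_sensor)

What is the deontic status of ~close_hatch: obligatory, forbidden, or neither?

Premises 5 and 9 cover both cases: O(quarantine_consent → escrow_charter) and O(~quarantine_consent → escrow_charter). Since quarantine_consent ∨ ~quarantine_consent is a tautology, O(escrow_charter) follows.
Premise 2 is O(~hold_funds → ~escrow_charter); contrapositively O(escrow_charter → hold_funds). Since O(escrow_charter) holds, K gives O(hold_funds).
Premise 10 is O(~tag_asset → ~hold_funds); contrapositively O(hold_funds → tag_asset). Since O(hold_funds) holds, K gives O(tag_asset).
Applying K to premise 3 (O(tag_asset → calibrate_sensor)) and O(tag_asset) yields O(calibrate_sensor).
Premise 13 is O(run_backup → ~calibrate_sensor); contrapositively O(calibrate_sensor → ~run_backup). Since O(calibrate_sensor) holds, K gives O(~run_backup).
Premise 8 is O(~rotate_keys → run_backup); contrapositively O(~run_backup → rotate_keys). Since O(~run_backup) holds, K gives O(rotate_keys).
Premise 4, O(close_hatch → ~rotate_keys), contraposes to O(rotate_keys → ~close_hatch); with O(rotate_keys) we get O(~close_hatch).
Premises 1, 6, 7, 11, 12 do not contribute to this derivation.
Hence ~close_hatch is obligatory.

Obligatory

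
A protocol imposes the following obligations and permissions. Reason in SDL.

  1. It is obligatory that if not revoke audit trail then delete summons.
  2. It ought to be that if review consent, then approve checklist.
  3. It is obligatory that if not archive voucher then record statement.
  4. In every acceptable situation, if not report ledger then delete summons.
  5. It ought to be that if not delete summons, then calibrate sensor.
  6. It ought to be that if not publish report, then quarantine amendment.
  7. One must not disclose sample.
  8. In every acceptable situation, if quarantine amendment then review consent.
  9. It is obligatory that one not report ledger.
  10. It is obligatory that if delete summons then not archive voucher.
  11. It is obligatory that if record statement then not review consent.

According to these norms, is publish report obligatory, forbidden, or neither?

Obligatory

From premise 9 we have O(¬report_ledger).
From O(¬report_ledger) and premise 4, O(¬report_ledger → delete_summons), we obtain O(delete_summons).
Applying K to premise 10 (O(delete_summons → ¬archive_voucher)) and O(delete_summons) yields O(¬archive_voucher).
Premise 3 is O(¬archive_voucher → record_statement); since O(¬archive_voucher), deontic closure gives O(record_statement).
Premise 11 is O(record_statement → ¬review_consent); since O(record_statement), deontic closure gives O(¬review_consent).
Premise 8 is O(quarantine_amendment → review_consent); contrapositively O(¬review_consent → ¬quarantine_amendment). Since O(¬review_consent) holds, K gives O(¬quarantine_amendment).
Premise 6, O(¬publish_report → quarantine_amendment), contraposes to O(¬quarantine_amendment → publish_report); with O(¬quarantine_amendment) we get O(publish_report).
Premises 1, 2, 5, 7 do not contribute to this derivation.
Hence publish_report is obligatory.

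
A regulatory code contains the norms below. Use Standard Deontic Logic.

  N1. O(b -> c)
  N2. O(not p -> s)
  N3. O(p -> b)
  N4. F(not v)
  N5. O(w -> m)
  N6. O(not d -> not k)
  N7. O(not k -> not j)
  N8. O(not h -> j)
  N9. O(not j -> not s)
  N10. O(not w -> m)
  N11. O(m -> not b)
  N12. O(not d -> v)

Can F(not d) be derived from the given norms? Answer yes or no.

By case analysis on w: premise 5 gives O(w -> m) and premise 10 gives O(not w -> m), so O(m) either way.
Applying K to premise 11 (O(m -> not b)) and O(m) yields O(not b).
Premise 3, O(p -> b), contraposes to O(not b -> not p); with O(not b) we get O(not p).
From O(not p) and premise 2, O(not p -> s), we obtain O(s).
The contrapositive of premise 9 (O(not j -> not s)) is O(s -> j), and O(s) is already established, so O(j).
Premise 7, O(not k -> not j), contraposes to O(j -> k); with O(j) we get O(k).
The contrapositive of premise 6 (O(not d -> not k)) is O(k -> d), and O(k) is already established, so O(d).
Premises 1, 4, 8, 12 do not contribute to this derivation.
So O(d) holds, i.e. F(not d). The claim follows.

Yes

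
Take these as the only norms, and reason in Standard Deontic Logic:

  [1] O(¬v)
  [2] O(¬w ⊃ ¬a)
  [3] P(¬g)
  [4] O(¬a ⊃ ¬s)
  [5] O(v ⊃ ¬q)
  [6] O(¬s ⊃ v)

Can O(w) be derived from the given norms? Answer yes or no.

Premise 1 gives O(¬v).
Premise 6, O(¬s ⊃ v), contraposes to O(¬v ⊃ s); with O(¬v) we get O(s).
The contrapositive of premise 4 (O(¬a ⊃ ¬s)) is O(s ⊃ a), and O(s) is already established, so O(a).
Premise 2 is O(¬w ⊃ ¬a); contrapositively O(a ⊃ w). Since O(a) holds, K gives O(w).
Premises 3, 5 do not contribute to this derivation.
So O(w) follows.

Yes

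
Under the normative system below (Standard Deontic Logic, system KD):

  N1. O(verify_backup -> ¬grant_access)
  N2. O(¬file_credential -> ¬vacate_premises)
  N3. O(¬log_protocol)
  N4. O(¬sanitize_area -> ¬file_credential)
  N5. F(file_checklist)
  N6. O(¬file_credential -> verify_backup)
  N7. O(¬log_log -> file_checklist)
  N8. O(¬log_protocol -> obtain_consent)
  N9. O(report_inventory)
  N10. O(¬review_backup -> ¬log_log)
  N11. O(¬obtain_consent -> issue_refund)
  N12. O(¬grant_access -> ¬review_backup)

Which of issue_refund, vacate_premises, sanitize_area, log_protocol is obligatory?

sanitize_area

Premise 5, F(file_checklist), is equivalent to O(¬file_checklist).
Premise 7, O(¬log_log -> file_checklist), contraposes to O(¬file_checklist -> log_log); with O(¬file_checklist) we get O(log_log).
Premise 10, O(¬review_backup -> ¬log_log), contraposes to O(log_log -> review_backup); with O(log_log) we get O(review_backup).
The contrapositive of premise 12 (O(¬grant_access -> ¬review_backup)) is O(review_backup -> grant_access), and O(review_backup) is already established, so O(grant_access).
The contrapositive of premise 1 (O(verify_backup -> ¬grant_access)) is O(grant_access -> ¬verify_backup), and O(grant_access) is already established, so O(¬verify_backup).
The contrapositive of premise 6 (O(¬file_credential -> verify_backup)) is O(¬verify_backup -> file_credential), and O(¬verify_backup) is already established, so O(file_credential).
Premise 4, O(¬sanitize_area -> ¬file_credential), contraposes to O(file_credential -> sanitize_area); with O(file_credential) we get O(sanitize_area).
So O(sanitize_area) holds — sanitize_area is obligatory. None of the other listed options is made obligatory by any chain of premises.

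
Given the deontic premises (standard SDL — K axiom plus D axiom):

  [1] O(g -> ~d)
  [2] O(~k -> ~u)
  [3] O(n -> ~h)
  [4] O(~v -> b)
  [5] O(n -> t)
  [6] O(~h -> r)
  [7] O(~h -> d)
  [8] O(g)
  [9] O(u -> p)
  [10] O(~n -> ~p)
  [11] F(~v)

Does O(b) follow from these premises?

No

Premise 4 is O(~v -> b), but O(~v) is not derivable from the premises, so it does not yield O(b).
No other premise forces O(b). An ideal world satisfying every premise can still have b false, so O(b) is not derivable.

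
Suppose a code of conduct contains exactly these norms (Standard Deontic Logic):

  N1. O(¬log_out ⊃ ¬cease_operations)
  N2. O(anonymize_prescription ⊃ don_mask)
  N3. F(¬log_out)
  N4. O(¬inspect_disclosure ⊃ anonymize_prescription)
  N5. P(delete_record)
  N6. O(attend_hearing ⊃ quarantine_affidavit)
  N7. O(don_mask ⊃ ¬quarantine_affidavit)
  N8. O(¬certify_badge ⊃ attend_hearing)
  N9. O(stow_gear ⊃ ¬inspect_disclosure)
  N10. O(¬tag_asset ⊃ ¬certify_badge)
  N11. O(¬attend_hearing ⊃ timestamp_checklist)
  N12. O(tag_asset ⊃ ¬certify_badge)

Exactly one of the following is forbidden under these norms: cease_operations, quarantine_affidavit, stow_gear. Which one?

stow_gear

By case analysis on ¬tag_asset: premise 10 gives O(¬tag_asset ⊃ ¬certify_badge) and premise 12 gives O(tag_asset ⊃ ¬certify_badge), so O(¬certify_badge) either way.
Premise 8 is O(¬certify_badge ⊃ attend_hearing); since O(¬certify_badge), deontic closure gives O(attend_hearing).
From O(attend_hearing) and premise 6, O(attend_hearing ⊃ quarantine_affidavit), we obtain O(quarantine_affidavit).
The contrapositive of premise 7 (O(don_mask ⊃ ¬quarantine_affidavit)) is O(quarantine_affidavit ⊃ ¬don_mask), and O(quarantine_affidavit) is already established, so O(¬don_mask).
The contrapositive of premise 2 (O(anonymize_prescription ⊃ don_mask)) is O(¬don_mask ⊃ ¬anonymize_prescription), and O(¬don_mask) is already established, so O(¬anonymize_prescription).
Premise 4, O(¬inspect_disclosure ⊃ anonymize_prescription), contraposes to O(¬anonymize_prescription ⊃ inspect_disclosure); with O(¬anonymize_prescription) we get O(inspect_disclosure).
The contrapositive of premise 9 (O(stow_gear ⊃ ¬inspect_disclosure)) is O(inspect_disclosure ⊃ ¬stow_gear), and O(inspect_disclosure) is already established, so O(¬stow_gear).
So O(¬stow_gear) holds, i.e. stow_gear is forbidden. None of the other listed options is forbidden under the premises.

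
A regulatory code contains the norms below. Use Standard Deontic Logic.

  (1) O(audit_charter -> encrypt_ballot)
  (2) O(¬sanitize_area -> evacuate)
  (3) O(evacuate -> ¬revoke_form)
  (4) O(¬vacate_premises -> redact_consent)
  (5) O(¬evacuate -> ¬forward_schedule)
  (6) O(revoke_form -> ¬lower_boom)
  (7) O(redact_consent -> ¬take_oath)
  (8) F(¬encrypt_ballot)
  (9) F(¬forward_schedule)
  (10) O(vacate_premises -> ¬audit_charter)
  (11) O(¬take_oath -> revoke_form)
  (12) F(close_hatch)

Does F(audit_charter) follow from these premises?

Yes

F(¬forward_schedule) at premise 9 means O(forward_schedule).
The contrapositive of premise 5 (O(¬evacuate -> ¬forward_schedule)) is O(forward_schedule -> evacuate), and O(forward_schedule) is already established, so O(evacuate).
Applying K to premise 3 (O(evacuate -> ¬revoke_form)) and O(evacuate) yields O(¬revoke_form).
The contrapositive of premise 11 (O(¬take_oath -> revoke_form)) is O(¬revoke_form -> take_oath), and O(¬revoke_form) is already established, so O(take_oath).
Premise 7, O(redact_consent -> ¬take_oath), contraposes to O(take_oath -> ¬redact_consent); with O(take_oath) we get O(¬redact_consent).
Premise 4, O(¬vacate_premises -> redact_consent), contraposes to O(¬redact_consent -> vacate_premises); with O(¬redact_consent) we get O(vacate_premises).
Applying K to premise 10 (O(vacate_premises -> ¬audit_charter)) and O(vacate_premises) yields O(¬audit_charter).
Premises 1, 2, 6, 8, 12 do not contribute to this derivation.
So O(¬audit_charter) holds, i.e. F(audit_charter). The claim follows.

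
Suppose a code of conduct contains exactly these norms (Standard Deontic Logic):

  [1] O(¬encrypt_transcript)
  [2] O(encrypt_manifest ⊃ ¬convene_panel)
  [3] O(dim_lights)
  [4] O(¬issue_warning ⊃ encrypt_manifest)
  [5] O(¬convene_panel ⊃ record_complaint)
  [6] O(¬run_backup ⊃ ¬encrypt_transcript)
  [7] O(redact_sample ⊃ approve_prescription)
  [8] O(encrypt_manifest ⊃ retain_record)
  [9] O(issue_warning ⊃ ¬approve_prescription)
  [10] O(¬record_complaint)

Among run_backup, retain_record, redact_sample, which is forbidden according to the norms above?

Premise 10 states O(¬record_complaint) outright.
Premise 5, O(¬convene_panel ⊃ record_complaint), contraposes to O(¬record_complaint ⊃ convene_panel); with O(¬record_complaint) we get O(convene_panel).
Premise 2, O(encrypt_manifest ⊃ ¬convene_panel), contraposes to O(convene_panel ⊃ ¬encrypt_manifest); with O(convene_panel) we get O(¬encrypt_manifest).
Premise 4 is O(¬issue_warning ⊃ encrypt_manifest); contrapositively O(¬encrypt_manifest ⊃ issue_warning). Since O(¬encrypt_manifest) holds, K gives O(issue_warning).
From O(issue_warning) and premise 9, O(issue_warning ⊃ ¬approve_prescription), we obtain O(¬approve_prescription).
Premise 7 is O(redact_sample ⊃ approve_prescription); contrapositively O(¬approve_prescription ⊃ ¬redact_sample). Since O(¬approve_prescription) holds, K gives O(¬redact_sample).
So O(¬redact_sample) holds, i.e. redact_sample is forbidden. None of the other listed options is forbidden under the premises.

redact_sample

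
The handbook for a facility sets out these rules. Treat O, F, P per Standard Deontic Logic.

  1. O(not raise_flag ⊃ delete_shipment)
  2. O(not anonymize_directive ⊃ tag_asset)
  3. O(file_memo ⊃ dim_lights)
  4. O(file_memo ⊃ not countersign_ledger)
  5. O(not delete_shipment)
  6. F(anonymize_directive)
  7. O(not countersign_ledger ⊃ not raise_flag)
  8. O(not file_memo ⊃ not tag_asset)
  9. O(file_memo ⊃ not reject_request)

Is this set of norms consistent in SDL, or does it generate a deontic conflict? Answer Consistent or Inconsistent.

Premise 5 states O(not delete_shipment) outright.
The contrapositive of premise 1 (O(not raise_flag ⊃ delete_shipment)) is O(not delete_shipment ⊃ raise_flag), and O(not delete_shipment) is already established, so O(raise_flag).
Premise 7, O(not countersign_ledger ⊃ not raise_flag), contraposes to O(raise_flag ⊃ countersign_ledger); with O(raise_flag) we get O(countersign_ledger).
Premise 4 is O(file_memo ⊃ not countersign_ledger); contrapositively O(countersign_ledger ⊃ not file_memo). Since O(countersign_ledger) holds, K gives O(not file_memo).
With premise 8, O(not file_memo ⊃ not tag_asset), the K-axiom yields O(not tag_asset).
The contrapositive of premise 2 (O(not anonymize_directive ⊃ tag_asset)) is O(not tag_asset ⊃ anonymize_directive), and O(not tag_asset) is already established, so O(anonymize_directive).
Yet premise 6 is F(anonymize_directive), i.e. O(not anonymize_directive).
We now have both O(anonymize_directive) and O(not anonymize_directive) — anonymize_directive is simultaneously obligatory and forbidden, violating the D-axiom.

Inconsistent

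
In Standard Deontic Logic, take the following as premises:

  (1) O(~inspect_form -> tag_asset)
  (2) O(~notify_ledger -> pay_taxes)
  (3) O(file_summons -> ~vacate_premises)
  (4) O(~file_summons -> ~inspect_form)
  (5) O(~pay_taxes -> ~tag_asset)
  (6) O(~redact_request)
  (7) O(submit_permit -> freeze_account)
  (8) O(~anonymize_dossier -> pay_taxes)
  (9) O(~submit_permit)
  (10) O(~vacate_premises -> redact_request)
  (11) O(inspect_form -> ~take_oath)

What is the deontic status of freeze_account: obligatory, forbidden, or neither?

Neither

Premise 7 is O(submit_permit -> freeze_account), but O(submit_permit) is not derivable from the premises, so it does not yield O(freeze_account).
No premise or chain of K-axiom applications forces O(freeze_account), and none forces O(~freeze_account). So freeze_account is neither obligatory nor forbidden under these norms.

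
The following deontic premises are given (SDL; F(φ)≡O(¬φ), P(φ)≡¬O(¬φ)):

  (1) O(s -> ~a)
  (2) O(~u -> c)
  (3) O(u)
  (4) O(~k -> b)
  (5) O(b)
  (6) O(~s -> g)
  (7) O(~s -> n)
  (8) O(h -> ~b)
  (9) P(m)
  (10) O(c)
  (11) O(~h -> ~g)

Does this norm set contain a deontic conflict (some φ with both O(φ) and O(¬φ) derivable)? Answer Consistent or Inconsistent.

Premise 2 is O(~u -> c); even if O(c) held, inferring O(~u) would be affirming the consequent — invalid.
So O(~u) is not derivable, and the apparent clash with O(u) does not arise.
A world satisfying every obligation exists (e.g. a=false, b=true, c=true, g=false, h=false, k=false, m=false, n=false, s=true, u=true); no atom is both obligatory and forbidden, so the set is consistent.

Consistent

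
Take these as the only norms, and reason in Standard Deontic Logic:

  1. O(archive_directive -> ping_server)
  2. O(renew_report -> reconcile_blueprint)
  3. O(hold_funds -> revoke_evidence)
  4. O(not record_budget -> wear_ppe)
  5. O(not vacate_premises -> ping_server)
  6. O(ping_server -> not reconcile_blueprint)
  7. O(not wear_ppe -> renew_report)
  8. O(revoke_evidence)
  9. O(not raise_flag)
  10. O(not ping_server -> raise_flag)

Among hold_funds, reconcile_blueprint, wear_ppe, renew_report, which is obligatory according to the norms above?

wear_ppe

Premise 9 gives O(not raise_flag).
Premise 10 is O(not ping_server -> raise_flag); contrapositively O(not raise_flag -> ping_server). Since O(not raise_flag) holds, K gives O(ping_server).
From O(ping_server) and premise 6, O(ping_server -> not reconcile_blueprint), we obtain O(not reconcile_blueprint).
Premise 2 is O(renew_report -> reconcile_blueprint); contrapositively O(not reconcile_blueprint -> not renew_report). Since O(not reconcile_blueprint) holds, K gives O(not renew_report).
The contrapositive of premise 7 (O(not wear_ppe -> renew_report)) is O(not renew_report -> wear_ppe), and O(not renew_report) is already established, so O(wear_ppe).
So O(wear_ppe) holds — wear_ppe is obligatory. None of the other listed options is made obligatory by any chain of premises.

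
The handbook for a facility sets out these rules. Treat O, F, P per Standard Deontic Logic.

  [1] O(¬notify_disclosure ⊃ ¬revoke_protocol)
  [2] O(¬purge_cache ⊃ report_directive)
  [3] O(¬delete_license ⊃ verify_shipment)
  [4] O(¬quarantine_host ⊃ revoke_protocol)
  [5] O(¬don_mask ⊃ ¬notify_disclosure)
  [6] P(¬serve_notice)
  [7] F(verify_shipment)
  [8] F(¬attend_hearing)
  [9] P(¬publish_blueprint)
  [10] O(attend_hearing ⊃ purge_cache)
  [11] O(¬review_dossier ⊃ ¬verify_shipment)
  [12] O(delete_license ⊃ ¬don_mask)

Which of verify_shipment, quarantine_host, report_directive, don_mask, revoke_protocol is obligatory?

quarantine_host

Premise 7 is F(verify_shipment), i.e. O(¬verify_shipment).
The contrapositive of premise 3 (O(¬delete_license ⊃ verify_shipment)) is O(¬verify_shipment ⊃ delete_license), and O(¬verify_shipment) is already established, so O(delete_license).
With premise 12, O(delete_license ⊃ ¬don_mask), the K-axiom yields O(¬don_mask).
With premise 5, O(¬don_mask ⊃ ¬notify_disclosure), the K-axiom yields O(¬notify_disclosure).
From O(¬notify_disclosure) and premise 1, O(¬notify_disclosure ⊃ ¬revoke_protocol), we obtain O(¬revoke_protocol).
The contrapositive of premise 4 (O(¬quarantine_host ⊃ revoke_protocol)) is O(¬revoke_protocol ⊃ quarantine_host), and O(¬revoke_protocol) is already established, so O(quarantine_host).
So O(quarantine_host) holds — quarantine_host is obligatory. None of the other listed options is made obligatory by any chain of premises.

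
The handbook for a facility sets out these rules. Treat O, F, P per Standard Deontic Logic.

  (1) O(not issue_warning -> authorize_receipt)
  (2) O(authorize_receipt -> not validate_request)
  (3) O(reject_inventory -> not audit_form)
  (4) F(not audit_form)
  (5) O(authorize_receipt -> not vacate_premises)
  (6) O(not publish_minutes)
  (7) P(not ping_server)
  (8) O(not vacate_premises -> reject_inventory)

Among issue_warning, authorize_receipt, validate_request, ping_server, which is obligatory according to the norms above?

Premise 4, F(not audit_form), is equivalent to O(audit_form).
Premise 3, O(reject_inventory -> not audit_form), contraposes to O(audit_form -> not reject_inventory); with O(audit_form) we get O(not reject_inventory).
The contrapositive of premise 8 (O(not vacate_premises -> reject_inventory)) is O(not reject_inventory -> vacate_premises), and O(not reject_inventory) is already established, so O(vacate_premises).
The contrapositive of premise 5 (O(authorize_receipt -> not vacate_premises)) is O(vacate_premises -> not authorize_receipt), and O(vacate_premises) is already established, so O(not authorize_receipt).
Premise 1 is O(not issue_warning -> authorize_receipt); contrapositively O(not authorize_receipt -> issue_warning). Since O(not authorize_receipt) holds, K gives O(issue_warning).
So O(issue_warning) holds — issue_warning is obligatory. None of the other listed options is made obligatory by any chain of premises.

issue_warning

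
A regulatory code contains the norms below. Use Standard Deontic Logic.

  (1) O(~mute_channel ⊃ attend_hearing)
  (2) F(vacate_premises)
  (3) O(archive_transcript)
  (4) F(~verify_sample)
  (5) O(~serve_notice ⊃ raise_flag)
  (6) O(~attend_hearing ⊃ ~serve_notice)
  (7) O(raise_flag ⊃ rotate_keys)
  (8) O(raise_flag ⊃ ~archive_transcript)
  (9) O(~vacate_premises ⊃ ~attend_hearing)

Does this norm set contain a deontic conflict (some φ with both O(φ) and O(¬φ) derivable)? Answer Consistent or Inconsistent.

Premise 3 gives O(archive_transcript).
Premise 8, O(raise_flag ⊃ ~archive_transcript), contraposes to O(archive_transcript ⊃ ~raise_flag); with O(archive_transcript) we get O(~raise_flag).
Premise 5, O(~serve_notice ⊃ raise_flag), contraposes to O(~raise_flag ⊃ serve_notice); with O(~raise_flag) we get O(serve_notice).
The contrapositive of premise 6 (O(~attend_hearing ⊃ ~serve_notice)) is O(serve_notice ⊃ attend_hearing), and O(serve_notice) is already established, so O(attend_hearing).
Premise 9 is O(~vacate_premises ⊃ ~attend_hearing); contrapositively O(attend_hearing ⊃ vacate_premises). Since O(attend_hearing) holds, K gives O(vacate_premises).
Yet premise 2 is F(vacate_premises), i.e. O(~vacate_premises).
We now have both O(vacate_premises) and O(~vacate_premises) — vacate_premises is simultaneously obligatory and forbidden, violating the D-axiom.

Inconsistent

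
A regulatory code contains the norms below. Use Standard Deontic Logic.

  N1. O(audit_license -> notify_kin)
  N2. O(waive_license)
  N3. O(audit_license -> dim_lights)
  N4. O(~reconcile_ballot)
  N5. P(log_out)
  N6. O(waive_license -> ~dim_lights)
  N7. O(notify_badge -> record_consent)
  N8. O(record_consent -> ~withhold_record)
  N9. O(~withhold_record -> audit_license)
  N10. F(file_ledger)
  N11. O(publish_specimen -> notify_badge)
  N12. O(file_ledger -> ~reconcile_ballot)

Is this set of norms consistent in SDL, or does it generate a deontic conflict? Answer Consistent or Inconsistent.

Premise 12 is O(file_ledger -> ~reconcile_ballot); even if O(~reconcile_ballot) held, inferring O(file_ledger) would be affirming the consequent — invalid.
So O(file_ledger) is not derivable, and the apparent clash with O(~file_ledger) does not arise.
A world satisfying every obligation exists (e.g. audit_license=false, dim_lights=false, file_ledger=false, log_out=false, notify_badge=false, notify_kin=false, publish_specimen=false, reconcile_ballot=false, record_consent=false, waive_license=true, withhold_record=true); no atom is both obligatory and forbidden, so the set is consistent.

Consistent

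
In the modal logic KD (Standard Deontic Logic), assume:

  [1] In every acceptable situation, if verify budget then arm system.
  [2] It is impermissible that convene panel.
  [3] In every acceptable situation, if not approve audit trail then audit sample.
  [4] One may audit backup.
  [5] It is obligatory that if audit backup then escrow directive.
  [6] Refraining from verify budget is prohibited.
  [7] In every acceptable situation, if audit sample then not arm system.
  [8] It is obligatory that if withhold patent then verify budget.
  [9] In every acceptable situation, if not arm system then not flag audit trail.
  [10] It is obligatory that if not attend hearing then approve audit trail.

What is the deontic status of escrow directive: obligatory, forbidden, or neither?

Neither

Premise 5 is O(audit_backup → escrow_directive), but O(audit_backup) is not derivable from the premises (the permission P(audit_backup) asserts only ¬O(¬audit_backup), not O(audit_backup)), so it does not yield O(escrow_directive).
No premise or chain of K-axiom applications forces O(escrow_directive), and none forces O(¬escrow_directive). So escrow_directive is neither obligatory nor forbidden under these norms.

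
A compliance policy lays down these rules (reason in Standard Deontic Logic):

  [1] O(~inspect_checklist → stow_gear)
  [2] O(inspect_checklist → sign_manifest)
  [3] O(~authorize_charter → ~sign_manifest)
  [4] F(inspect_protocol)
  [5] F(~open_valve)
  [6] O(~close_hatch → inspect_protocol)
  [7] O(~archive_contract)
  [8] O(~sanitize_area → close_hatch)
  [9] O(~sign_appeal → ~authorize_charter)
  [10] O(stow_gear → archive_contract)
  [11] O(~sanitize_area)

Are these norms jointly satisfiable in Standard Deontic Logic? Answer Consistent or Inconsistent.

Premise 6 is O(~close_hatch → inspect_protocol), but O(~close_hatch) is not derivable from the premises, so it does not yield O(inspect_protocol).
So O(inspect_protocol) is not derivable, and the apparent clash with O(~inspect_protocol) does not arise.
A world satisfying every obligation exists (e.g. archive_contract=false, authorize_charter=true, close_hatch=true, inspect_checklist=true, inspect_protocol=false, open_valve=true, sanitize_area=false, sign_appeal=true, sign_manifest=true, stow_gear=false); no atom is both obligatory and forbidden, so the set is consistent.

Consistent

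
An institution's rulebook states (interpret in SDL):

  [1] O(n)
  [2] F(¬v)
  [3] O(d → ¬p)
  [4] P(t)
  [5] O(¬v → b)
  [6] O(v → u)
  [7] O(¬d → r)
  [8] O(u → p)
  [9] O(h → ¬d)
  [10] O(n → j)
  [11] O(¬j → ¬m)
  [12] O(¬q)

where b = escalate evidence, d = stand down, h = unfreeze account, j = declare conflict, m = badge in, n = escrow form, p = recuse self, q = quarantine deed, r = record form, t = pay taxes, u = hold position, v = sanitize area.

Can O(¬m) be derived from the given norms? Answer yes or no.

No

Premise 11 is O(¬j → ¬m), but O(¬j) is not derivable from the premises, so it does not yield O(¬m).
No other premise forces O(¬m). An ideal world satisfying every premise can still have ¬m false, so O(¬m) is not derivable.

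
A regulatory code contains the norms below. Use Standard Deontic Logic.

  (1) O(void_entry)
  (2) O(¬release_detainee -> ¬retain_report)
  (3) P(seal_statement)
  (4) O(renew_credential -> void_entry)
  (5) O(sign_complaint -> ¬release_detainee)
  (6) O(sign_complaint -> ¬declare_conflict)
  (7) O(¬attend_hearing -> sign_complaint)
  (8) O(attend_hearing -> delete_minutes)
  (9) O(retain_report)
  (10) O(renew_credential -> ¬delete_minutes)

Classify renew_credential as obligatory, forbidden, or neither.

Premise 9 gives O(retain_report).
Premise 2 is O(¬release_detainee -> ¬retain_report); contrapositively O(retain_report -> release_detainee). Since O(retain_report) holds, K gives O(release_detainee).
Premise 5, O(sign_complaint -> ¬release_detainee), contraposes to O(release_detainee -> ¬sign_complaint); with O(release_detainee) we get O(¬sign_complaint).
Premise 7, O(¬attend_hearing -> sign_complaint), contraposes to O(¬sign_complaint -> attend_hearing); with O(¬sign_complaint) we get O(attend_hearing).
Applying K to premise 8 (O(attend_hearing -> delete_minutes)) and O(attend_hearing) yields O(delete_minutes).
The contrapositive of premise 10 (O(renew_credential -> ¬delete_minutes)) is O(delete_minutes -> ¬renew_credential), and O(delete_minutes) is already established, so O(¬renew_credential).
Premises 1, 3, 4, 6 do not contribute to this derivation.
Thus O(¬renew_credential), which is F(renew_credential): renew_credential is forbidden.

Forbidden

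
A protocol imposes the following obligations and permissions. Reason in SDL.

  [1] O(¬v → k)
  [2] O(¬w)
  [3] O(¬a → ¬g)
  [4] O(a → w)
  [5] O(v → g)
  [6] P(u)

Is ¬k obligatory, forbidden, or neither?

Forbidden

Premise 2 gives O(¬w).
The contrapositive of premise 4 (O(a → w)) is O(¬w → ¬a), and O(¬w) is already established, so O(¬a).
Premise 3 is O(¬a → ¬g); since O(¬a), deontic closure gives O(¬g).
The contrapositive of premise 5 (O(v → g)) is O(¬g → ¬v), and O(¬g) is already established, so O(¬v).
From O(¬v) and premise 1, O(¬v → k), we obtain O(k).
Premise 6 does not contribute to this derivation.
Thus O(k), which is F(¬k): ¬k is forbidden.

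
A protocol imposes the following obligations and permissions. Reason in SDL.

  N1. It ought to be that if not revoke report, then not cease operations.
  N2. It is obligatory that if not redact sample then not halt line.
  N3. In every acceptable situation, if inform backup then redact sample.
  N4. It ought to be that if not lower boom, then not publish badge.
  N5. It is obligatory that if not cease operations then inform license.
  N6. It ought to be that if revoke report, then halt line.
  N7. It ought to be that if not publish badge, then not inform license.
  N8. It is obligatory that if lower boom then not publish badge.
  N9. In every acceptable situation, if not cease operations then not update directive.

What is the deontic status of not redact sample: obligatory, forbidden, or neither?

By case analysis on ¬lower_boom: premise 4 gives O(¬lower_boom → ¬publish_badge) and premise 8 gives O(lower_boom → ¬publish_badge), so O(¬publish_badge) either way.
With premise 7, O(¬publish_badge → ¬inform_license), the K-axiom yields O(¬inform_license).
Premise 5 is O(¬cease_operations → inform_license); contrapositively O(¬inform_license → cease_operations). Since O(¬inform_license) holds, K gives O(cease_operations).
The contrapositive of premise 1 (O(¬revoke_report → ¬cease_operations)) is O(cease_operations → revoke_report), and O(cease_operations) is already established, so O(revoke_report).
With premise 6, O(revoke_report → halt_line), the K-axiom yields O(halt_line).
Premise 2 is O(¬redact_sample → ¬halt_line); contrapositively O(halt_line → redact_sample). Since O(halt_line) holds, K gives O(redact_sample).
Premises 3, 9 do not contribute to this derivation.
Thus O(redact_sample), which is F(¬redact_sample): ¬redact_sample is forbidden.

Forbidden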